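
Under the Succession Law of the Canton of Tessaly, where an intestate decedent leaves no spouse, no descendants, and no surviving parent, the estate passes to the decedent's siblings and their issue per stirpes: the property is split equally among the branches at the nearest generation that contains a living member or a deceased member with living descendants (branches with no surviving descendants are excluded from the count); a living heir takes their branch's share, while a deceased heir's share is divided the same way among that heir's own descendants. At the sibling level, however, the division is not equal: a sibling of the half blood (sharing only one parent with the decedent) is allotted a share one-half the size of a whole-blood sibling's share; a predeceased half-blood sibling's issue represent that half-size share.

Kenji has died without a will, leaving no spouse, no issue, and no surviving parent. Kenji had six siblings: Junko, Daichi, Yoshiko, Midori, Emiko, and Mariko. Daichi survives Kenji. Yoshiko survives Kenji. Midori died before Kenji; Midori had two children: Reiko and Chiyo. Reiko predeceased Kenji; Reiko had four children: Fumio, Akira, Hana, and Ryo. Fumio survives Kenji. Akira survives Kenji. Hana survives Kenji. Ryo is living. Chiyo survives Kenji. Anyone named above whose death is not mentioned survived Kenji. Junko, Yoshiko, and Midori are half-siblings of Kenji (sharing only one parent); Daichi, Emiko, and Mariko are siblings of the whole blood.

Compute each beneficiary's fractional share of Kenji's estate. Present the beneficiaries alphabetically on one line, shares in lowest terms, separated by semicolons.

Akira 1/72; Chiyo 1/18; Daichi 2/9; Emiko 2/9; Fumio 1/72; Hana 1/72; Junko 1/9; Mariko 2/9; Ryo 1/72; Yoshiko 1/9

No spouse, descendants, or parent survives, so the estate passes to Kenji's siblings per stirpes.
Half-blood siblings count for one-half the weight of whole-blood siblings at the initial division.
Dividing 1 in proportion to weights (total weight 9/2): Junko (weight 1/2) → 1/9; Daichi (weight 1) → 2/9; Yoshiko (weight 1/2) → 1/9; Midori (weight 1/2) → 1/9; Emiko (weight 1) → 2/9; Mariko (weight 1) → 2/9.
Junko is living and takes 1/9.
Daichi is living and takes 2/9.
Yoshiko is living and takes 1/9.
Midori predeceased; the 1/9 allotted to Midori's branch passes to Midori's issue by representation.
The 1/9 is divided into 2 equal shares of 1/18 among Reiko, Chiyo.
Reiko predeceased; the 1/18 allotted to Reiko's branch passes to Reiko's issue by representation.
The 1/18 is divided into 4 equal shares of 1/72 among Fumio, Akira, Hana, Ryo.
Fumio is living and takes 1/72.
Akira is living and takes 1/72.
Hana is living and takes 1/72.
Ryo is living and takes 1/72.
Chiyo is living and takes 1/18.
Emiko is living and takes 2/9.
Mariko is living and takes 2/9.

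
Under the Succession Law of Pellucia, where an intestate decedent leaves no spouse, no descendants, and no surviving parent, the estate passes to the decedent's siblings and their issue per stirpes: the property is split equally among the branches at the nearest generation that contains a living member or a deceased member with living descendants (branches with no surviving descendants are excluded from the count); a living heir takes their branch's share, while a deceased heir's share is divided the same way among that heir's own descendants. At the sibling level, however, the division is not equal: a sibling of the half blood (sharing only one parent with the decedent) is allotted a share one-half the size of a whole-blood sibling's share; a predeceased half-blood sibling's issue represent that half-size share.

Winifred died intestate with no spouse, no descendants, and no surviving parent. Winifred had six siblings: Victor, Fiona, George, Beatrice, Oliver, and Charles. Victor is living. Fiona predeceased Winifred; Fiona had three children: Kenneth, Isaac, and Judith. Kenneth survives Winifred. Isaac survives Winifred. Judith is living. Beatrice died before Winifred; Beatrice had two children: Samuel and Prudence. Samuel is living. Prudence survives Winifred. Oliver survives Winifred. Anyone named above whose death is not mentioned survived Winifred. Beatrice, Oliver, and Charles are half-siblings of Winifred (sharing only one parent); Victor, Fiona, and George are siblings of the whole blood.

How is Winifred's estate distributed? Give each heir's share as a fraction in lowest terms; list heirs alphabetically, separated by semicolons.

No spouse, descendants, or parent survives, so the estate passes to Winifred's siblings per stirpes.
Half-blood siblings count for one-half the weight of whole-blood siblings at the initial division.
Dividing 1 in proportion to weights (total weight 9/2): Victor (weight 1) → 2/9; Fiona (weight 1) → 2/9; George (weight 1) → 2/9; Beatrice (weight 1/2) → 1/9; Oliver (weight 1/2) → 1/9; Charles (weight 1/2) → 1/9.
Victor is living and takes 2/9.
Fiona predeceased; the 2/9 allotted to Fiona's branch passes to Fiona's issue by representation.
The 2/9 is divided into 3 equal shares of 2/27 among Kenneth, Isaac, Judith.
Kenneth is living and takes 2/27.
Isaac is living and takes 2/27.
Judith is living and takes 2/27.
George is living and takes 2/9.
Beatrice predeceased; the 1/9 allotted to Beatrice's branch passes to Beatrice's issue by representation.
The 1/9 is divided into 2 equal shares of 1/18 among Samuel, Prudence.
Samuel is living and takes 1/18.
Prudence is living and takes 1/18.
Oliver is living and takes 1/9.
Charles is living and takes 1/9.

Charles 1/9; George 2/9; Isaac 2/27; Judith 2/27; Kenneth 2/27; Oliver 1/9; Prudence 1/18; Samuel 1/18; Victor 2/9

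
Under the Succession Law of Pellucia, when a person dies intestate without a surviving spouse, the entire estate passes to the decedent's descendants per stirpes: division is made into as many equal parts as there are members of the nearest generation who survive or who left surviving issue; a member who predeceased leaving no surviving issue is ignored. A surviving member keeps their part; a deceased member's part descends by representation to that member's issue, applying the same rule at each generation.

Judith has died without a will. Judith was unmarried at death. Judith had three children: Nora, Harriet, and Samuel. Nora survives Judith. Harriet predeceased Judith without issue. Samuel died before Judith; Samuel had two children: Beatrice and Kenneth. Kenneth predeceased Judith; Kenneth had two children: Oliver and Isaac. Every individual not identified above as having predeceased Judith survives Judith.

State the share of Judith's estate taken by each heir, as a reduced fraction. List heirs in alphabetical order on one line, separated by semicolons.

There is no surviving spouse, so the entire estate passes to Judith's descendants per stirpes.
Harriet left no surviving issue, so that branch lapses and is disregarded.
The estate is divided into 2 equal shares of 1/2 among Nora, Samuel.
Nora is living and takes 1/2.
Samuel predeceased; the 1/2 allotted to Samuel's branch passes to Samuel's issue by representation.
The 1/2 is divided into 2 equal shares of 1/4 among Beatrice, Kenneth.
Beatrice is living and takes 1/4.
Kenneth predeceased; the 1/4 allotted to Kenneth's branch passes to Kenneth's issue by representation.
The 1/4 is divided into 2 equal shares of 1/8 among Oliver, Isaac.
Oliver is living and takes 1/8.
Isaac is living and takes 1/8.

Beatrice 1/4; Isaac 1/8; Nora 1/2; Oliver 1/8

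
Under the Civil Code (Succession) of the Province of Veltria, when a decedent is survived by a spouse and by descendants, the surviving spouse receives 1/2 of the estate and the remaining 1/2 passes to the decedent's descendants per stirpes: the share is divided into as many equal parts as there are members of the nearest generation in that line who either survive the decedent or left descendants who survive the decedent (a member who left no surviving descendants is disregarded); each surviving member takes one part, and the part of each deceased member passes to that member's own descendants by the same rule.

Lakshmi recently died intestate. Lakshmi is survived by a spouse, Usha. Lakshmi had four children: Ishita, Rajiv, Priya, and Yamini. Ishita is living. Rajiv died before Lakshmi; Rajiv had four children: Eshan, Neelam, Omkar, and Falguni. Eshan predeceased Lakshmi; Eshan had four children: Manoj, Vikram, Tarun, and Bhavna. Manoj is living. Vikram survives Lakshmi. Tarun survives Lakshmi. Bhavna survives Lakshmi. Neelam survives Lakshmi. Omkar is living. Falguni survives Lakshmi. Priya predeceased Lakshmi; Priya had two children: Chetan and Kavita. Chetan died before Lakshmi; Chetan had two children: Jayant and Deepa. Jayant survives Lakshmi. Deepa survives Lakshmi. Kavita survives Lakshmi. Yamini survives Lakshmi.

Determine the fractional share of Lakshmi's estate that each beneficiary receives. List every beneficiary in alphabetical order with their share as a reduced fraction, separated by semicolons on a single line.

Usha, as surviving spouse, takes 1/2.
The remaining 1/2 passes to Lakshmi's descendants per stirpes.
The 1/2 is divided into 4 equal shares of 1/8 among Ishita, Rajiv, Priya, Yamini.
Ishita is living and takes 1/8.
Rajiv predeceased; the 1/8 allotted to Rajiv's branch passes to Rajiv's issue by representation.
The 1/8 is divided into 4 equal shares of 1/32 among Eshan, Neelam, Omkar, Falguni.
Eshan predeceased; the 1/32 allotted to Eshan's branch passes to Eshan's issue by representation.
The 1/32 is divided into 4 equal shares of 1/128 among Manoj, Vikram, Tarun, Bhavna.
Manoj is living and takes 1/128.
Vikram is living and takes 1/128.
Tarun is living and takes 1/128.
Bhavna is living and takes 1/128.
Neelam is living and takes 1/32.
Omkar is living and takes 1/32.
Falguni is living and takes 1/32.
Priya predeceased; the 1/8 allotted to Priya's branch passes to Priya's issue by representation.
The 1/8 is divided into 2 equal shares of 1/16 among Chetan, Kavita.
Chetan predeceased; the 1/16 allotted to Chetan's branch passes to Chetan's issue by representation.
The 1/16 is divided into 2 equal shares of 1/32 among Jayant, Deepa.
Jayant is living and takes 1/32.
Deepa is living and takes 1/32.
Kavita is living and takes 1/16.
Yamini is living and takes 1/8.

Bhavna 1/128; Deepa 1/32; Falguni 1/32; Ishita 1/8; Jayant 1/32; Kavita 1/16; Manoj 1/128; Neelam 1/32; Omkar 1/32; Tarun 1/128; Usha 1/2; Vikram 1/128; Yamini 1/8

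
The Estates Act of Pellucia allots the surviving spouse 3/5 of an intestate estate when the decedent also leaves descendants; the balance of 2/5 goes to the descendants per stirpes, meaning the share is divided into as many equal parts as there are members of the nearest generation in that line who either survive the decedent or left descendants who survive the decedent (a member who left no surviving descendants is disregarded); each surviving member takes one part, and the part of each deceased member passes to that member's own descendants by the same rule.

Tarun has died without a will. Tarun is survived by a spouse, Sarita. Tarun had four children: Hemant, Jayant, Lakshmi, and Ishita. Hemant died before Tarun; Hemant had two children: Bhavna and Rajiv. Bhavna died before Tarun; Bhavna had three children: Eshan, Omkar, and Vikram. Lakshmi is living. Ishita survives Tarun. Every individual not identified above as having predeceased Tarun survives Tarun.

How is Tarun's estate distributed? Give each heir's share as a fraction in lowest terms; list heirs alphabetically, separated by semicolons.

Eshan 1/60; Ishita 1/10; Jayant 1/10; Lakshmi 1/10; Omkar 1/60; Rajiv 1/20; Sarita 3/5; Vikram 1/60

Sarita, as surviving spouse, takes 3/5.
The remaining 2/5 passes to Tarun's descendants per stirpes.
The 2/5 is divided into 4 equal shares of 1/10 among Hemant, Jayant, Lakshmi, Ishita.
Hemant predeceased; the 1/10 allotted to Hemant's branch passes to Hemant's issue by representation.
The 1/10 is divided into 2 equal shares of 1/20 among Bhavna, Rajiv.
Bhavna predeceased; the 1/20 allotted to Bhavna's branch passes to Bhavna's issue by representation.
The 1/20 is divided into 3 equal shares of 1/60 among Eshan, Omkar, Vikram.
Eshan is living and takes 1/60.
Omkar is living and takes 1/60.
Vikram is living and takes 1/60.
Rajiv is living and takes 1/20.
Jayant is living and takes 1/10.
Lakshmi is living and takes 1/10.
Ishita is living and takes 1/10.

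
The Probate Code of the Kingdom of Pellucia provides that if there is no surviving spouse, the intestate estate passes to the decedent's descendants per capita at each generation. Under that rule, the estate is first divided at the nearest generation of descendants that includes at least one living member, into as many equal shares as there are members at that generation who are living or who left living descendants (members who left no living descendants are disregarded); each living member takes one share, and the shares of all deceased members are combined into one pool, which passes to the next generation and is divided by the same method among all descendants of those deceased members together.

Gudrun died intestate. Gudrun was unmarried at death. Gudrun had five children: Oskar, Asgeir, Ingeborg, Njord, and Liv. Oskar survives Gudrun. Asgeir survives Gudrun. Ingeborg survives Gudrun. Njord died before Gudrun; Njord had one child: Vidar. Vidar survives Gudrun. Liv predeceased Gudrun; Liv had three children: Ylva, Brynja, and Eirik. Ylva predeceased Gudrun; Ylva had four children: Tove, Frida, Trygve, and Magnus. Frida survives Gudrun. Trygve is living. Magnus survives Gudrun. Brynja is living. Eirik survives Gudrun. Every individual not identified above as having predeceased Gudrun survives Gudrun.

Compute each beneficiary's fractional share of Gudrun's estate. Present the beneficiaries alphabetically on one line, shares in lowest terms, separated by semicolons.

There is no surviving spouse, so the entire estate passes to Gudrun's descendants per capita at each generation.
At generation 1 (Oskar, Asgeir, Ingeborg, Njord, Liv) there are 5 shares of (1)/5 = 1/5 each.
Living: Oskar, Asgeir, and Ingeborg — each takes 1/5.
Deceased: Njord and Liv. Their combined 2/5 is pooled and carried to generation 2.
At generation 2 (Vidar, Ylva, Brynja, Eirik) there are 4 shares of (2/5)/4 = 1/10 each.
Living: Vidar, Brynja, and Eirik — each takes 1/10.
Deceased: Ylva. That 1/10 share is carried to generation 3.
At generation 3 (Tove, Frida, Trygve, Magnus) there are 4 shares of (1/10)/4 = 1/40 each.
Living: Tove, Frida, Trygve, and Magnus — each takes 1/40.

Asgeir 1/5; Brynja 1/10; Eirik 1/10; Frida 1/40; Ingeborg 1/5; Magnus 1/40; Oskar 1/5; Tove 1/40; Trygve 1/40; Vidar 1/10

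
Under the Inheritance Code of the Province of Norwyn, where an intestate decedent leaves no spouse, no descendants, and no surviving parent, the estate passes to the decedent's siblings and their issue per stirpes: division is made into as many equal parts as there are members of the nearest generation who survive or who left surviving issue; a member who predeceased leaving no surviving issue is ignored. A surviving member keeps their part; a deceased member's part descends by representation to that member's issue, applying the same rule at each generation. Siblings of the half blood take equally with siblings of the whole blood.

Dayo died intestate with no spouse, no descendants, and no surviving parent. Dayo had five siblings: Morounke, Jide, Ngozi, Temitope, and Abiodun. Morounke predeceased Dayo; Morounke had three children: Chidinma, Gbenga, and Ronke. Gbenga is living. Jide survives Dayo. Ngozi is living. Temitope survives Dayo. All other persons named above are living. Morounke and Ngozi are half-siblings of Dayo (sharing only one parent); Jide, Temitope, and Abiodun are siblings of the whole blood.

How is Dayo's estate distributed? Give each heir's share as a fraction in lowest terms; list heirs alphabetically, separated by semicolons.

No spouse, descendants, or parent survives, so the estate passes to Dayo's siblings per stirpes.
Half-blood and whole-blood siblings take equally under the stated rule.
The estate is divided into 5 equal shares of 1/5 among Morounke, Jide, Ngozi, Temitope, Abiodun.
Morounke predeceased; the 1/5 allotted to Morounke's branch passes to Morounke's issue by representation.
The 1/5 is divided into 3 equal shares of 1/15 among Chidinma, Gbenga, Ronke.
Chidinma is living and takes 1/15.
Gbenga is living and takes 1/15.
Ronke is living and takes 1/15.
Jide is living and takes 1/5.
Ngozi is living and takes 1/5.
Temitope is living and takes 1/5.
Abiodun is living and takes 1/5.

Abiodun 1/5; Chidinma 1/15; Gbenga 1/15; Jide 1/5; Ngozi 1/5; Ronke 1/15; Temitope 1/5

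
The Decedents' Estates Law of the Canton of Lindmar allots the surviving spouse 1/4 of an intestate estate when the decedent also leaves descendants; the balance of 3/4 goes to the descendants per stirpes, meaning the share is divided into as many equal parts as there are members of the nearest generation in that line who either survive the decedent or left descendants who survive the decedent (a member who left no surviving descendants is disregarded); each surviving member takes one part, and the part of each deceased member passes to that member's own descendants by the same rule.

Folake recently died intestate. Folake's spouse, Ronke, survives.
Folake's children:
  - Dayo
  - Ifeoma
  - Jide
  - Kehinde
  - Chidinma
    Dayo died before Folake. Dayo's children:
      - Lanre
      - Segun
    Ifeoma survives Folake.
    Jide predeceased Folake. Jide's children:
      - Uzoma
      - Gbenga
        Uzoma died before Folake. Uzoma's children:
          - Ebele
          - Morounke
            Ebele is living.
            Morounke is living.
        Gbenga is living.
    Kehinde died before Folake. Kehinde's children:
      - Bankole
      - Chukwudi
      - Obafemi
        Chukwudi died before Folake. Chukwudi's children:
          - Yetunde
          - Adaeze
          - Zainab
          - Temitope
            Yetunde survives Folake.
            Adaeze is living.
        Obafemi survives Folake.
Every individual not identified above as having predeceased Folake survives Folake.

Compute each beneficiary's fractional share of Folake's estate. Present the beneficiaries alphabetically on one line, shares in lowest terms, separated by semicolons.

Adaeze 1/80; Bankole 1/20; Chidinma 3/20; Ebele 3/80; Gbenga 3/40; Ifeoma 3/20; Lanre 3/40; Morounke 3/80; Obafemi 1/20; Ronke 1/4; Segun 3/40; Temitope 1/80; Yetunde 1/80; Zainab 1/80

Ronke, as surviving spouse, takes 1/4.
The remaining 3/4 passes to Folake's descendants per stirpes.
The 3/4 is divided into 5 equal shares of 3/20 among Dayo, Ifeoma, Jide, Kehinde, Chidinma.
Dayo predeceased; the 3/20 allotted to Dayo's branch passes to Dayo's issue by representation.
The 3/20 is divided into 2 equal shares of 3/40 among Lanre, Segun.
Lanre is living and takes 3/40.
Segun is living and takes 3/40.
Ifeoma is living and takes 3/20.
Jide predeceased; the 3/20 allotted to Jide's branch passes to Jide's issue by representation.
The 3/20 is divided into 2 equal shares of 3/40 among Uzoma, Gbenga.
Uzoma predeceased; the 3/40 allotted to Uzoma's branch passes to Uzoma's issue by representation.
The 3/40 is divided into 2 equal shares of 3/80 among Ebele, Morounke.
Ebele is living and takes 3/80.
Morounke is living and takes 3/80.
Gbenga is living and takes 3/40.
Kehinde predeceased; the 3/20 allotted to Kehinde's branch passes to Kehinde's issue by representation.
The 3/20 is divided into 3 equal shares of 1/20 among Bankole, Chukwudi, Obafemi.
Bankole is living and takes 1/20.
Chukwudi predeceased; the 1/20 allotted to Chukwudi's branch passes to Chukwudi's issue by representation.
The 1/20 is divided into 4 equal shares of 1/80 among Yetunde, Adaeze, Zainab, Temitope.
Yetunde is living and takes 1/80.
Adaeze is living and takes 1/80.
Zainab is living and takes 1/80.
Temitope is living and takes 1/80.
Obafemi is living and takes 1/20.
Chidinma is living and takes 3/20.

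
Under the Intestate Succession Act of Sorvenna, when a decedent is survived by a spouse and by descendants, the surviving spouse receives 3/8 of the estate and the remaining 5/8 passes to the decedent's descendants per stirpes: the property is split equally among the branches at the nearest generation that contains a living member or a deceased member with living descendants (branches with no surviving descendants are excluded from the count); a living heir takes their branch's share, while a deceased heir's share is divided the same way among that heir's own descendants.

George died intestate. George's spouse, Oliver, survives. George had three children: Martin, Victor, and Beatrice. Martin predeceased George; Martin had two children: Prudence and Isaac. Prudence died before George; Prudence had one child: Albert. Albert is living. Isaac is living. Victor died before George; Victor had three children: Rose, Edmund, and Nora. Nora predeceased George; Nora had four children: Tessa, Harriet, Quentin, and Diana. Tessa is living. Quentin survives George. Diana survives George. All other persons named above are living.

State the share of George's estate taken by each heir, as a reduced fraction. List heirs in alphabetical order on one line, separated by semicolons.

Albert 5/48; Beatrice 5/24; Diana 5/288; Edmund 5/72; Harriet 5/288; Isaac 5/48; Oliver 3/8; Quentin 5/288; Rose 5/72; Tessa 5/288

Oliver, as surviving spouse, takes 3/8.
The remaining 5/8 passes to George's descendants per stirpes.
The 5/8 is divided into 3 equal shares of 5/24 among Martin, Victor, Beatrice.
Martin predeceased; the 5/24 allotted to Martin's branch passes to Martin's issue by representation.
The 5/24 is divided into 2 equal shares of 5/48 among Prudence, Isaac.
Prudence predeceased; the 5/48 allotted to Prudence's branch passes to Prudence's issue by representation.
Albert is the sole taker at this level and receives the full 5/48.
Isaac is living and takes 5/48.
Victor predeceased; the 5/24 allotted to Victor's branch passes to Victor's issue by representation.
The 5/24 is divided into 3 equal shares of 5/72 among Rose, Edmund, Nora.
Rose is living and takes 5/72.
Edmund is living and takes 5/72.
Nora predeceased; the 5/72 allotted to Nora's branch passes to Nora's issue by representation.
The 5/72 is divided into 4 equal shares of 5/288 among Tessa, Harriet, Quentin, Diana.
Tessa is living and takes 5/288.
Harriet is living and takes 5/288.
Quentin is living and takes 5/288.
Diana is living and takes 5/288.
Beatrice is living and takes 5/24.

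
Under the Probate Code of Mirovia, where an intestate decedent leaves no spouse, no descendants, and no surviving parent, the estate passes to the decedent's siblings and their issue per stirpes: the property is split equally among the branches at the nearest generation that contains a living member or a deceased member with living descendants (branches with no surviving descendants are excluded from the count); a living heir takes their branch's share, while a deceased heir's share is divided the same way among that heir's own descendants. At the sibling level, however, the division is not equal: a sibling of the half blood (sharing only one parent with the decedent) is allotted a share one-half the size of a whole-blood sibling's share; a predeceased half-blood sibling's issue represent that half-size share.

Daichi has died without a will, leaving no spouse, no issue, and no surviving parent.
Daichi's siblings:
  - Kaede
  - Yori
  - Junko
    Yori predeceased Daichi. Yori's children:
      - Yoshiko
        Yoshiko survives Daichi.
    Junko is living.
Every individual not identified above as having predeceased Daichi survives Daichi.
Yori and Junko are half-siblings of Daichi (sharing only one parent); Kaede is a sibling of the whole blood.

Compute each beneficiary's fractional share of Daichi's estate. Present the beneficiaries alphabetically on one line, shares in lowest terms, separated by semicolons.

No spouse, descendants, or parent survives, so the estate passes to Daichi's siblings per stirpes.
Half-blood siblings count for one-half the weight of whole-blood siblings at the initial division.
Dividing 1 in proportion to weights (total weight 2): Kaede (weight 1) → 1/2; Yori (weight 1/2) → 1/4; Junko (weight 1/2) → 1/4.
Kaede is living and takes 1/2.
Yori predeceased; the 1/4 allotted to Yori's branch passes to Yori's issue by representation.
Yoshiko is the sole taker at this level and receives the full 1/4.
Junko is living and takes 1/4.

Junko 1/4; Kaede 1/2; Yoshiko 1/4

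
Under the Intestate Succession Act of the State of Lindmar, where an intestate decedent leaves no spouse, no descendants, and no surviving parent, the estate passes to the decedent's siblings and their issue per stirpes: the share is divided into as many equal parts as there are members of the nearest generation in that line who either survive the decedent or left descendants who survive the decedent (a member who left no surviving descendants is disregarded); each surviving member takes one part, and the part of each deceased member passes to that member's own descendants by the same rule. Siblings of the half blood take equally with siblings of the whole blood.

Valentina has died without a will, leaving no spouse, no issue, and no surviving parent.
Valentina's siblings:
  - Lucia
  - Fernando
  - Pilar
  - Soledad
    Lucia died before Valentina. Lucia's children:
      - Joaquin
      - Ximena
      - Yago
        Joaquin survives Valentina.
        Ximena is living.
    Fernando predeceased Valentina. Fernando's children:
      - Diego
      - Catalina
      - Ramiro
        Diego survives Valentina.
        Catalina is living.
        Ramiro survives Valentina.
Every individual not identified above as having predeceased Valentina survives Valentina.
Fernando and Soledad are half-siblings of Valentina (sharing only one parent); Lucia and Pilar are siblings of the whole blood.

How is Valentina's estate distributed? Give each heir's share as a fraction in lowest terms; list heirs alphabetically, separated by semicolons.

Catalina 1/12; Diego 1/12; Joaquin 1/12; Pilar 1/4; Ramiro 1/12; Soledad 1/4; Ximena 1/12; Yago 1/12

No spouse, descendants, or parent survives, so the estate passes to Valentina's siblings per stirpes.
Half-blood and whole-blood siblings take equally under the stated rule.
The estate is divided into 4 equal shares of 1/4 among Lucia, Fernando, Pilar, Soledad.
Lucia predeceased; the 1/4 allotted to Lucia's branch passes to Lucia's issue by representation.
The 1/4 is divided into 3 equal shares of 1/12 among Joaquin, Ximena, Yago.
Joaquin is living and takes 1/12.
Ximena is living and takes 1/12.
Yago is living and takes 1/12.
Fernando predeceased; the 1/4 allotted to Fernando's branch passes to Fernando's issue by representation.
The 1/4 is divided into 3 equal shares of 1/12 among Diego, Catalina, Ramiro.
Diego is living and takes 1/12.
Catalina is living and takes 1/12.
Ramiro is living and takes 1/12.
Pilar is living and takes 1/4.
Soledad is living and takes 1/4.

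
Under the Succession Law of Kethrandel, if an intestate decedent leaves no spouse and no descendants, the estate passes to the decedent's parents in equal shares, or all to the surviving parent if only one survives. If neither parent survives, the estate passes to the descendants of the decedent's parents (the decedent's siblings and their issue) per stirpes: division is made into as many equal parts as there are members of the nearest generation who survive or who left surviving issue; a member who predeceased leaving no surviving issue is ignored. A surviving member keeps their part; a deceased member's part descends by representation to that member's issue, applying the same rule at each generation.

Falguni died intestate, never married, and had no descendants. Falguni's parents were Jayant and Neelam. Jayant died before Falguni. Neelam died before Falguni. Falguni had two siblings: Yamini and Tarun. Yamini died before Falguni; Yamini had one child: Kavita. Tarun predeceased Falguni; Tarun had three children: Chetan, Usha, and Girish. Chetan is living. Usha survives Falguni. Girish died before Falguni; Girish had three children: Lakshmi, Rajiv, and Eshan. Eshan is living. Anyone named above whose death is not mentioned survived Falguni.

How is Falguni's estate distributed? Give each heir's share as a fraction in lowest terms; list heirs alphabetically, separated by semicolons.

Neither parent survives and there are no descendants, so the estate passes to Falguni's siblings and their issue per stirpes.
The estate is divided into 2 equal shares of 1/2 among Yamini, Tarun.
Yamini predeceased; the 1/2 allotted to Yamini's branch passes to Yamini's issue by representation.
Kavita is the sole taker at this level and receives the full 1/2.
Tarun predeceased; the 1/2 allotted to Tarun's branch passes to Tarun's issue by representation.
The 1/2 is divided into 3 equal shares of 1/6 among Chetan, Usha, Girish.
Chetan is living and takes 1/6.
Usha is living and takes 1/6.
Girish predeceased; the 1/6 allotted to Girish's branch passes to Girish's issue by representation.
The 1/6 is divided into 3 equal shares of 1/18 among Lakshmi, Rajiv, Eshan.
Lakshmi is living and takes 1/18.
Rajiv is living and takes 1/18.
Eshan is living and takes 1/18.

Chetan 1/6; Eshan 1/18; Kavita 1/2; Lakshmi 1/18; Rajiv 1/18; Usha 1/6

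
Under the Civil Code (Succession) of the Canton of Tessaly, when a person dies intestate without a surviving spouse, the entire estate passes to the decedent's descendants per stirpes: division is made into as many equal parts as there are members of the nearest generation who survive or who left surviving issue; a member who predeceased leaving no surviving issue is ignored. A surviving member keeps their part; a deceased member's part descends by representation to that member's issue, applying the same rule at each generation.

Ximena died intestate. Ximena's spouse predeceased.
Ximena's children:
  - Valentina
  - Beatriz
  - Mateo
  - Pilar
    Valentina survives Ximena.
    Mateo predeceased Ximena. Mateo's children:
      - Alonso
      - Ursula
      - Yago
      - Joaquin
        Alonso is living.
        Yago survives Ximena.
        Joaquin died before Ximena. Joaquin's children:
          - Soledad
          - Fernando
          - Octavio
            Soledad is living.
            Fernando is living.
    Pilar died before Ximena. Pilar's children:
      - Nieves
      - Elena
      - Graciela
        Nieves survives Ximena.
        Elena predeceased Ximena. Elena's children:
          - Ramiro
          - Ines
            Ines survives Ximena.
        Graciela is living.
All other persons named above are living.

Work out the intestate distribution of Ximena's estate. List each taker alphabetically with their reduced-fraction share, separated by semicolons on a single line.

There is no surviving spouse, so the entire estate passes to Ximena's descendants per stirpes.
The estate is divided into 4 equal shares of 1/4 among Valentina, Beatriz, Mateo, Pilar.
Valentina is living and takes 1/4.
Beatriz is living and takes 1/4.
Mateo predeceased; the 1/4 allotted to Mateo's branch passes to Mateo's issue by representation.
The 1/4 is divided into 4 equal shares of 1/16 among Alonso, Ursula, Yago, Joaquin.
Alonso is living and takes 1/16.
Ursula is living and takes 1/16.
Yago is living and takes 1/16.
Joaquin predeceased; the 1/16 allotted to Joaquin's branch passes to Joaquin's issue by representation.
The 1/16 is divided into 3 equal shares of 1/48 among Soledad, Fernando, Octavio.
Soledad is living and takes 1/48.
Fernando is living and takes 1/48.
Octavio is living and takes 1/48.
Pilar predeceased; the 1/4 allotted to Pilar's branch passes to Pilar's issue by representation.
The 1/4 is divided into 3 equal shares of 1/12 among Nieves, Elena, Graciela.
Nieves is living and takes 1/12.
Elena predeceased; the 1/12 allotted to Elena's branch passes to Elena's issue by representation.
The 1/12 is divided into 2 equal shares of 1/24 among Ramiro, Ines.
Ramiro is living and takes 1/24.
Ines is living and takes 1/24.
Graciela is living and takes 1/12.

Alonso 1/16; Beatriz 1/4; Fernando 1/48; Graciela 1/12; Ines 1/24; Nieves 1/12; Octavio 1/48; Ramiro 1/24; Soledad 1/48; Ursula 1/16; Valentina 1/4; Yago 1/16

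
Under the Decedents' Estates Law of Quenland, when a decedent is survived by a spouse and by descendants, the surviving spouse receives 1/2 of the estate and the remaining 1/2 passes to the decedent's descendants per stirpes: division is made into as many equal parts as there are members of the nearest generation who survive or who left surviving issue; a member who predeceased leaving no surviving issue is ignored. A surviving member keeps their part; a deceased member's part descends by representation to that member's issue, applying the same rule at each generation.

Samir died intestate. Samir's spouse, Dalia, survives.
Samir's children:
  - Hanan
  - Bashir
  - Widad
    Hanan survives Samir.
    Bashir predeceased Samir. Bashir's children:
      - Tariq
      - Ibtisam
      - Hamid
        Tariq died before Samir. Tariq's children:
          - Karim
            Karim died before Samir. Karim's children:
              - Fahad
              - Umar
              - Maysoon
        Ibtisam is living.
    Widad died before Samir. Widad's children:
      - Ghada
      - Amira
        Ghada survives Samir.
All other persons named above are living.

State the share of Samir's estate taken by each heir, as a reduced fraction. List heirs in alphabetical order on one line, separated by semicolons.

Amira 1/12; Dalia 1/2; Fahad 1/54; Ghada 1/12; Hamid 1/18; Hanan 1/6; Ibtisam 1/18; Maysoon 1/54; Umar 1/54

Dalia, as surviving spouse, takes 1/2.
The remaining 1/2 passes to Samir's descendants per stirpes.
The 1/2 is divided into 3 equal shares of 1/6 among Hanan, Bashir, Widad.
Hanan is living and takes 1/6.
Bashir predeceased; the 1/6 allotted to Bashir's branch passes to Bashir's issue by representation.
The 1/6 is divided into 3 equal shares of 1/18 among Tariq, Ibtisam, Hamid.
Tariq predeceased; the 1/18 allotted to Tariq's branch passes to Tariq's issue by representation.
Karim's line is the sole branch at this level, so the full 1/18 passes to Karim's issue by representation.
The 1/18 is divided into 3 equal shares of 1/54 among Fahad, Umar, Maysoon.
Fahad is living and takes 1/54.
Umar is living and takes 1/54.
Maysoon is living and takes 1/54.
Ibtisam is living and takes 1/18.
Hamid is living and takes 1/18.
Widad predeceased; the 1/6 allotted to Widad's branch passes to Widad's issue by representation.
The 1/6 is divided into 2 equal shares of 1/12 among Ghada, Amira.
Ghada is living and takes 1/12.
Amira is living and takes 1/12.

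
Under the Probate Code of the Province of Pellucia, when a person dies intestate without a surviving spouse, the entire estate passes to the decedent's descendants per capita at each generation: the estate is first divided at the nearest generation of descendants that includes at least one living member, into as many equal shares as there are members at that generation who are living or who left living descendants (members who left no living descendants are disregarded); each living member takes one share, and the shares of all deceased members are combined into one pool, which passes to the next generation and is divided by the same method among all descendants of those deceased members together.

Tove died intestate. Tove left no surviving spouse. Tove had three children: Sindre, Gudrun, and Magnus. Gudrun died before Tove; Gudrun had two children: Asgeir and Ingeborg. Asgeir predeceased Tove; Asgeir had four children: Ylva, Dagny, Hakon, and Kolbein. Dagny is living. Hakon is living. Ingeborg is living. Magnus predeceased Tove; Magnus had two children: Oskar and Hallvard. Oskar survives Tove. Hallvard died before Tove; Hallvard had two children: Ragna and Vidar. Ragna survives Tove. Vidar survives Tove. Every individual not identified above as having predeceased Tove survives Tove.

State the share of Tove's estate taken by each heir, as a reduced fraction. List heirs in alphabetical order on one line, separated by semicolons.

Dagny 1/18; Hakon 1/18; Ingeborg 1/6; Kolbein 1/18; Oskar 1/6; Ragna 1/18; Sindre 1/3; Vidar 1/18; Ylva 1/18

There is no surviving spouse, so the entire estate passes to Tove's descendants per capita at each generation.
At generation 1 (Sindre, Gudrun, Magnus) there are 3 shares of (1)/3 = 1/3 each.
Living: Sindre — each takes 1/3.
Deceased: Gudrun and Magnus. Their combined 2/3 is pooled and carried to generation 2.
At generation 2 (Asgeir, Ingeborg, Oskar, Hallvard) there are 4 shares of (2/3)/4 = 1/6 each.
Living: Ingeborg and Oskar — each takes 1/6.
Deceased: Asgeir and Hallvard. Their combined 1/3 is pooled and carried to generation 3.
At generation 3 (Ylva, Dagny, Hakon, Kolbein, Ragna, Vidar) there are 6 shares of (1/3)/6 = 1/18 each.
Living: Ylva, Dagny, Hakon, Kolbein, Ragna, and Vidar — each takes 1/18.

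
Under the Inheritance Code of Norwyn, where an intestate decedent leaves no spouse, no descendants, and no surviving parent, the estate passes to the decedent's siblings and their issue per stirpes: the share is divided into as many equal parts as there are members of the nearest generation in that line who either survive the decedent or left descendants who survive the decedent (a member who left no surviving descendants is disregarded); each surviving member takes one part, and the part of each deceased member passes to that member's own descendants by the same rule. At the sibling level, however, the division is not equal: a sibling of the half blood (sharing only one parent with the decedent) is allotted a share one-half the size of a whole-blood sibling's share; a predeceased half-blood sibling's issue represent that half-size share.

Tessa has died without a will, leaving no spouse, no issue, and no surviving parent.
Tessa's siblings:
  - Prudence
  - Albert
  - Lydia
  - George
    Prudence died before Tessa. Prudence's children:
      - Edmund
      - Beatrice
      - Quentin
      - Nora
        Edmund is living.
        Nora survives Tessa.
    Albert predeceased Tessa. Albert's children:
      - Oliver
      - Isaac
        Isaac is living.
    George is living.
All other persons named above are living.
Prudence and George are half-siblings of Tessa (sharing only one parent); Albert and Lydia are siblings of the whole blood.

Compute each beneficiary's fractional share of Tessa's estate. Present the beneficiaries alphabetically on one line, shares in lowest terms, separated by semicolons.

Beatrice 1/24; Edmund 1/24; George 1/6; Isaac 1/6; Lydia 1/3; Nora 1/24; Oliver 1/6; Quentin 1/24

No spouse, descendants, or parent survives, so the estate passes to Tessa's siblings per stirpes.
Half-blood siblings count for one-half the weight of whole-blood siblings at the initial division.
Dividing 1 in proportion to weights (total weight 3): Prudence (weight 1/2) → 1/6; Albert (weight 1) → 1/3; Lydia (weight 1) → 1/3; George (weight 1/2) → 1/6.
Prudence predeceased; the 1/6 allotted to Prudence's branch passes to Prudence's issue by representation.
The 1/6 is divided into 4 equal shares of 1/24 among Edmund, Beatrice, Quentin, Nora.
Edmund is living and takes 1/24.
Beatrice is living and takes 1/24.
Quentin is living and takes 1/24.
Nora is living and takes 1/24.
Albert predeceased; the 1/3 allotted to Albert's branch passes to Albert's issue by representation.
The 1/3 is divided into 2 equal shares of 1/6 among Oliver, Isaac.
Oliver is living and takes 1/6.
Isaac is living and takes 1/6.
Lydia is living and takes 1/3.
George is living and takes 1/6.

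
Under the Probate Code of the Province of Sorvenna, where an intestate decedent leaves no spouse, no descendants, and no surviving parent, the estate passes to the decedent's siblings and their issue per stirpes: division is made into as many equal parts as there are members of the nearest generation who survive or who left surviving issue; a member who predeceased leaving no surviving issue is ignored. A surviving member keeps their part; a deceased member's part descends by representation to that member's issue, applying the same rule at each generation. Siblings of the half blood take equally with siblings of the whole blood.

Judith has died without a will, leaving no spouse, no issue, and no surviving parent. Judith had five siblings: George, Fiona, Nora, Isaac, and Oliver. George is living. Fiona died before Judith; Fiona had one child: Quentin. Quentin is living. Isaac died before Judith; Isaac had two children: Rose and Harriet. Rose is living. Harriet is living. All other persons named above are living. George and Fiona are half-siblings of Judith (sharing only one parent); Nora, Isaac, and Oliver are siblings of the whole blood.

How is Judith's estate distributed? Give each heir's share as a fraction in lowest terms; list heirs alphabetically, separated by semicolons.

No spouse, descendants, or parent survives, so the estate passes to Judith's siblings per stirpes.
Half-blood and whole-blood siblings take equally under the stated rule.
The estate is divided into 5 equal shares of 1/5 among George, Fiona, Nora, Isaac, Oliver.
George is living and takes 1/5.
Fiona predeceased; the 1/5 allotted to Fiona's branch passes to Fiona's issue by representation.
Quentin is the sole taker at this level and receives the full 1/5.
Nora is living and takes 1/5.
Isaac predeceased; the 1/5 allotted to Isaac's branch passes to Isaac's issue by representation.
The 1/5 is divided into 2 equal shares of 1/10 among Rose, Harriet.
Rose is living and takes 1/10.
Harriet is living and takes 1/10.
Oliver is living and takes 1/5.

George 1/5; Harriet 1/10; Nora 1/5; Oliver 1/5; Quentin 1/5; Rose 1/10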